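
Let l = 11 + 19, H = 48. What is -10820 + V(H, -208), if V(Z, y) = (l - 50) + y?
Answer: -11048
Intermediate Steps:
l = 30
V(Z, y) = -20 + y (V(Z, y) = (30 - 50) + y = -20 + y)
-10820 + V(H, -208) = -10820 + (-20 - 208) = -10820 - 228 = -11048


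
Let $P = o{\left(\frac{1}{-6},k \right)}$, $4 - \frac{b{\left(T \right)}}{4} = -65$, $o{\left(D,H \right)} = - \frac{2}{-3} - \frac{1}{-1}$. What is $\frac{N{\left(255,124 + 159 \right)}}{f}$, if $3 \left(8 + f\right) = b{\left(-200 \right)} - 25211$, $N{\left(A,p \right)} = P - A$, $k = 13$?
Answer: $\frac{760}{24959} \approx 0.03045$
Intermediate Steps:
$o{\left(D,H \right)} = \frac{5}{3}$ ($o{\left(D,H \right)} = \left(-2\right) \left(- \frac{1}{3}\right) - -1 = \frac{2}{3} + 1 = \frac{5}{3}$)
$b{\left(T \right)} = 276$ ($b{\left(T \right)} = 16 - -260 = 16 + 260 = 276$)
$P = \frac{5}{3} \approx 1.6667$
$N{\left(A,p \right)} = \frac{5}{3} - A$
$f = - \frac{24959}{3}$ ($f = -8 + \frac{276 - 25211}{3} = -8 + \frac{1}{3} \left(-24935\right) = -8 - \frac{24935}{3} = - \frac{24959}{3} \approx -8319.7$)
$\frac{N{\left(255,124 + 159 \right)}}{f} = \frac{\frac{5}{3} - 255}{- \frac{24959}{3}} = \left(\frac{5}{3} - 255\right) \left(- \frac{3}{24959}\right) = \left(- \frac{760}{3}\right) \left(- \frac{3}{24959}\right) = \frac{760}{24959}$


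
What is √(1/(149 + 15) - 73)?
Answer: I*√490811/82 ≈ 8.5436*I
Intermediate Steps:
√(1/(149 + 15) - 73) = √(1/164 - 73) = √(-11971/164) = I*√490811/82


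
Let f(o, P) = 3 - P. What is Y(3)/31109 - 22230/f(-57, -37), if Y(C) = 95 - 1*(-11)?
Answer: -69154883/124436 ≈ -555.75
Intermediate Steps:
Y(C) = 106 (Y(C) = 95 + 11 = 106)
Y(3)/31109 - 22230/f(-57, -37) = 106/31109 - 22230/(3 - 1*(-37)) = 106*(1/31109) - 22230/(3 + 37) = 106/31109 - 22230/40 = 106/31109 - 22230*1/40 = 106/31109 - 2223/4 = -69154883/124436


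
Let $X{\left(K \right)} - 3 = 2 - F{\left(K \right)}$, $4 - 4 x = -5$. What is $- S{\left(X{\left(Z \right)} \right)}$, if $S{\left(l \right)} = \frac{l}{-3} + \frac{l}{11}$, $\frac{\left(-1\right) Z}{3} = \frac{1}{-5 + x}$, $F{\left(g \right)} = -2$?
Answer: $\frac{56}{33} \approx 1.697$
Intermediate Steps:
$x = \frac{9}{4}$ ($x = 1 - - \frac{5}{4} = 1 + \frac{5}{4} = \frac{9}{4} \approx 2.25$)
$Z = \frac{12}{11}$ ($Z = - \frac{3}{-5 + \frac{9}{4}} = - \frac{3}{- \frac{11}{4}} = \left(-3\right) \left(- \frac{4}{11}\right) = \frac{12}{11} \approx 1.0909$)
$X{\left(K \right)} = 7$ ($X{\left(K \right)} = 3 + \left(2 - -2\right) = 3 + \left(2 + 2\right) = 3 + 4 = 7$)
$S{\left(l \right)} = - \frac{8 l}{33}$ ($S{\left(l \right)} = l \left(- \frac{1}{3}\right) + l \frac{1}{11} = - \frac{l}{3} + \frac{l}{11} = - \frac{8 l}{33}$)
$- S{\left(X{\left(Z \right)} \right)} = - \frac{\left(-8\right) 7}{33} = \left(-1\right) \left(- \frac{56}{33}\right) = \frac{56}{33}$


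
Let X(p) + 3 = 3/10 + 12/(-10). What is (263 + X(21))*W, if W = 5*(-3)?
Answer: -7773/2 ≈ -3886.5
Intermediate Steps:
W = -15
X(p) = -39/10 (X(p) = -3 + (3/10 + 12/(-10)) = -3 + (3*(⅒) + 12*(-⅒)) = -3 + (3/10 - 6/5) = -3 - 9/10 = -39/10)
(263 + X(21))*W = (263 - 39/10)*(-15) = (2591/10)*(-15) = -7773/2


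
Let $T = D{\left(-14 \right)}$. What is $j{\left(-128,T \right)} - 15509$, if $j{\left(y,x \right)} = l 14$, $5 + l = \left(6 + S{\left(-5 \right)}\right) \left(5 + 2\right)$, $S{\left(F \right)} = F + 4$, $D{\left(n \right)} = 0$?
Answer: $-15089$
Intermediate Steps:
$S{\left(F \right)} = 4 + F$
$T = 0$
$l = 30$ ($l = -5 + \left(6 + \left(4 - 5\right)\right) \left(5 + 2\right) = -5 + \left(6 - 1\right) 7 = -5 + 5 \cdot 7 = -5 + 35 = 30$)
$j{\left(y,x \right)} = 420$ ($j{\left(y,x \right)} = 30 \cdot 14 = 420$)
$j{\left(-128,T \right)} - 15509 = 420 - 15509 = -15089$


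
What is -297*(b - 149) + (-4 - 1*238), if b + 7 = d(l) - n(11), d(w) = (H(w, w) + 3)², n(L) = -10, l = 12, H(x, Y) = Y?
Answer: -23705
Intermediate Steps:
d(w) = (3 + w)² (d(w) = (w + 3)² = (3 + w)²)
b = 228 (b = -7 + ((3 + 12)² - 1*(-10)) = -7 + (15² + 10) = -7 + (225 + 10) = -7 + 235 = 228)
-297*(b - 149) + (-4 - 1*238) = -297*(228 - 149) + (-4 - 1*238) = -297*79 + (-4 - 238) = -23463 - 242 = -23705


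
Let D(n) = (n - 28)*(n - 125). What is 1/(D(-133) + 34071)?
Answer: 1/75609 ≈ 1.3226e-5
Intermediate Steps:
D(n) = (-125 + n)*(-28 + n) (D(n) = (-28 + n)*(-125 + n) = (-125 + n)*(-28 + n))
1/(D(-133) + 34071) = 1/((3500 + (-133)**2 - 153*(-133)) + 34071) = 1/((3500 + 17689 + 20349) + 34071) = 1/(41538 + 34071) = 1/75609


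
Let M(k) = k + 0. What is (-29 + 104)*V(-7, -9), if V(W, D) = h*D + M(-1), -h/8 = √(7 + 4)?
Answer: -75 + 5400*√11 ≈ 17835.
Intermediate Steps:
h = -8*√11 (h = -8*√(7 + 4) = -8*√11 ≈ -26.533)
M(k) = k
V(W, D) = -1 - 8*D*√11 (V(W, D) = (-8*√11)*D - 1 = -8*D*√11 - 1 = -1 - 8*D*√11)
(-29 + 104)*V(-7, -9) = (-29 + 104)*(-1 - 8*(-9)*√11) = 75*(-1 + 72*√11) = -75 + 5400*√11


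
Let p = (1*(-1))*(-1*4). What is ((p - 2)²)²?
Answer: 16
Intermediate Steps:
p = 4 (p = -1*(-4) = 4)
((p - 2)²)² = ((4 - 2)²)² = (2²)² = 4² = 16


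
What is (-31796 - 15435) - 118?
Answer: -47349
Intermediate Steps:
(-31796 - 15435) - 118 = -47231 - 118 = -47349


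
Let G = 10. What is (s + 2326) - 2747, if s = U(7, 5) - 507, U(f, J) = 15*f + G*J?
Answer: -773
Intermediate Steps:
U(f, J) = 10*J + 15*f (U(f, J) = 15*f + 10*J = 10*J + 15*f)
s = -352 (s = (10*5 + 15*7) - 507 = (50 + 105) - 507 = 155 - 507 = -352)
(s + 2326) - 2747 = (-352 + 2326) - 2747 = 1974 - 2747 = -773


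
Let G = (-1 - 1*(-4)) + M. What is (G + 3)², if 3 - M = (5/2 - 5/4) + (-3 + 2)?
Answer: 1225/16 ≈ 76.563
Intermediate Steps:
M = 11/4 (M = 3 - ((5/2 - 5/4) + (-3 + 2)) = 3 - ((5*(½) - 5*¼) - 1) = 3 - ((5/2 - 5/4) - 1) = 3 - (5/4 - 1) = 3 - 1*¼ = 3 - ¼ = 11/4 ≈ 2.7500)
G = 23/4 (G = (-1 - 1*(-4)) + 11/4 = (-1 + 4) + 11/4 = 3 + 11/4 = 23/4 ≈ 5.7500)
(G + 3)² = (23/4 + 3)² = (35/4)² = 1225/16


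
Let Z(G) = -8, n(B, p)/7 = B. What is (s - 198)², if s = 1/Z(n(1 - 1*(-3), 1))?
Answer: 2512225/64 ≈ 39254.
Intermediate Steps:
n(B, p) = 7*B
s = -⅛ (s = 1/(-8) = -⅛ ≈ -0.12500)
(s - 198)² = (-⅛ - 198)² = (-1585/8)² = 2512225/64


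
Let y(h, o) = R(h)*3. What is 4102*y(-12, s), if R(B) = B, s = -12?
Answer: -147672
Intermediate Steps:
y(h, o) = 3*h (y(h, o) = h*3 = 3*h)
4102*y(-12, s) = 4102*(3*(-12)) = 4102*(-36) = -147672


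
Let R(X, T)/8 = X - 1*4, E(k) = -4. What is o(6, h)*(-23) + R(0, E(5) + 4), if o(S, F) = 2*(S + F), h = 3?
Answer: -446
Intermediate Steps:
R(X, T) = -32 + 8*X (R(X, T) = 8*(X - 1*4) = 8*(X - 4) = 8*(-4 + X) = -32 + 8*X)
o(S, F) = 2*F + 2*S (o(S, F) = 2*(F + S) = 2*F + 2*S)
o(6, h)*(-23) + R(0, E(5) + 4) = (2*3 + 2*6)*(-23) + (-32 + 8*0) = (6 + 12)*(-23) + (-32 + 0) = 18*(-23) - 32 = -414 - 32 = -446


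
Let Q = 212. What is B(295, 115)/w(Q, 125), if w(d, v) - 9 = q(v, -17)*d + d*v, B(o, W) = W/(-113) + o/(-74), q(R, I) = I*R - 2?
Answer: 8369/709791646 ≈ 1.1791e-5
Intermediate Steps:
q(R, I) = -2 + I*R
B(o, W) = -o/74 - W/113 (B(o, W) = W*(-1/113) + o*(-1/74) = -W/113 - o/74 = -o/74 - W/113)
w(d, v) = 9 + d*v + d*(-2 - 17*v) (w(d, v) = 9 + ((-2 - 17*v)*d + d*v) = 9 + (d*(-2 - 17*v) + d*v) = 9 + (d*v + d*(-2 - 17*v)) = 9 + d*v + d*(-2 - 17*v))
B(295, 115)/w(Q, 125) = (-1/74*295 - 1/113*115)/(9 - 2*212 - 16*212*125) = (-295/74 - 115/113)/(9 - 424 - 424000) = -41845/8362/(-424415) = -41845/8362*(-1/424415) = 8369/709791646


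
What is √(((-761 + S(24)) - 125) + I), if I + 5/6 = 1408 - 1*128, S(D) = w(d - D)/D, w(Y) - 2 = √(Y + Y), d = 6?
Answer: √(1573 + I)/2 ≈ 19.831 + 0.0063034*I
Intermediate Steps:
w(Y) = 2 + √2*√Y (w(Y) = 2 + √(Y + Y) = 2 + √(2*Y) = 2 + √2*√Y)
S(D) = (2 + √2*√(6 - D))/D
I = 7675/6 (I = -⅚ + (1408 - 1*128) = -⅚ + (1408 - 128) = -⅚ + 1280 = 7675/6 ≈ 1279.2)
√(((-761 + S(24)) - 125) + I) = √(((-761 + (2 + √(12 - 2*24))/24) - 125) + 7675/6) = √(((-761 + (2 + √(12 - 48))/24) - 125) + 7675/6) = √(((-761 + (2 + √(-36))/24) - 125) + 7675/6) = √(((-761 + (2 + 6*I)/24) - 125) + 7675/6) = √(((-761 + (1/12 + I/4)) - 125) + 7675/6) = √(((-9131/12 + I/4) - 125) + 7675/6) = √((-10631/12 + I/4) + 7675/6) = √(1573/4 + I/4)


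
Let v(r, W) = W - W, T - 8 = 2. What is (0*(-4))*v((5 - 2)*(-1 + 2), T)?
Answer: 0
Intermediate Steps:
T = 10 (T = 8 + 2 = 10)
v(r, W) = 0
(0*(-4))*v((5 - 2)*(-1 + 2), T) = (0*(-4))*0 = 0*0 = 0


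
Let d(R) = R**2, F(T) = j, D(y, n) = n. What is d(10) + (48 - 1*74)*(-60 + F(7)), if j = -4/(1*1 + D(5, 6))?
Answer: 11724/7 ≈ 1674.9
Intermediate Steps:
j = -4/7 (j = -4/(1*1 + 6) = -4/(1 + 6) = -4/7 ≈ -0.57143)
F(T) = -4/7
d(10) + (48 - 1*74)*(-60 + F(7)) = 10**2 + (48 - 1*74)*(-60 - 4/7) = 100 + (48 - 74)*(-424/7) = 100 - 26*(-424/7) = 100 + 11024/7 = 11724/7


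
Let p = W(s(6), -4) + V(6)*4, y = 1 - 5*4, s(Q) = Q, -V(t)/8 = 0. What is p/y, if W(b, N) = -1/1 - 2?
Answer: 3/19 ≈ 0.15789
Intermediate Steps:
V(t) = 0 (V(t) = -8*0 = 0)
y = -19 (y = 1 - 20 = -19)
W(b, N) = -3 (W(b, N) = -1*1 - 2 = -1 - 2 = -3)
p = -3 (p = -3 + 0*4 = -3 + 0 = -3)
p/y = -3/(-19) = -3*(-1/19) = 3/19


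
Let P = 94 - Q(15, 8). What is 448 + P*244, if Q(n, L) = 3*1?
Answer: 22652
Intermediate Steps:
Q(n, L) = 3
P = 91 (P = 94 - 1*3 = 94 - 3 = 91)
448 + P*244 = 448 + 91*244 = 448 + 22204 = 22652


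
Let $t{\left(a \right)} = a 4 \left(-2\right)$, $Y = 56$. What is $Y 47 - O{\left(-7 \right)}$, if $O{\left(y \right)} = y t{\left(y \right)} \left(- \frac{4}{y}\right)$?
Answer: $2856$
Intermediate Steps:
$t{\left(a \right)} = - 8 a$ ($t{\left(a \right)} = 4 a \left(-2\right) = - 8 a$)
$O{\left(y \right)} = 32 y$ ($O{\left(y \right)} = y \left(- 8 y\right) \left(- \frac{4}{y}\right) = - 8 y^{2} \left(- \frac{4}{y}\right) = 32 y$)
$Y 47 - O{\left(-7 \right)} = 56 \cdot 47 - 32 \left(-7\right) = 2632 - -224 = 2632 + 224 = 2856$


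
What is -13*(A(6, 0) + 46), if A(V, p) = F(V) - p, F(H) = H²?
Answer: -1066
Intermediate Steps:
A(V, p) = V² - p
-13*(A(6, 0) + 46) = -13*((6² - 1*0) + 46) = -13*((36 + 0) + 46) = -13*(36 + 46) = -13*82 = -1066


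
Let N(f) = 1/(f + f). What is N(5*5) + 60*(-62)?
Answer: -185999/50 ≈ -3720.0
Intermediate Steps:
N(f) = 1/(2*f)
N(5*5) + 60*(-62) = 1/(2*((5*5))) + 60*(-62) = (½)/25 - 3720 = (½)*(1/25) - 3720 = 1/50 - 3720 = -185999/50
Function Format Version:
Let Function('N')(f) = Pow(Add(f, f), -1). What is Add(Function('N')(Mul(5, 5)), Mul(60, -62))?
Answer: Rational(-185999, 50) ≈ -3720.0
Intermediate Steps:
Function('N')(f) = Mul(Rational(1, 2), Pow(f, -1)) (Function('N')(f) = Pow(Mul(2, f), -1) = Mul(Rational(1, 2), Pow(f, -1)))
Add(Function('N')(Mul(5, 5)), Mul(60, -62)) = Add(Mul(Rational(1, 2), Pow(Mul(5, 5), -1)), Mul(60, -62)) = Add(Mul(Rational(1, 2), Pow(25, -1)), -3720) = Add(Mul(Rational(1, 2), Rational(1, 25)), -3720) = Add(Rational(1, 50), -3720) = Rational(-185999, 50)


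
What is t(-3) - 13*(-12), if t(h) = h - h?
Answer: 156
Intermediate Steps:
t(h) = 0
t(-3) - 13*(-12) = 0 - 13*(-12) = 0 + 156 = 156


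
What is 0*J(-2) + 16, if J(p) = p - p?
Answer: 16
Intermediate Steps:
J(p) = 0
0*J(-2) + 16 = 0*0 + 16 = 0 + 16 = 16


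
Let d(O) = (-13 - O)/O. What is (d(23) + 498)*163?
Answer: 1861134/23 ≈ 80919.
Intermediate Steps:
d(O) = (-13 - O)/O
(d(23) + 498)*163 = ((-13 - 1*23)/23 + 498)*163 = ((-13 - 23)/23 + 498)*163 = ((1/23)*(-36) + 498)*163 = (-36/23 + 498)*163 = (11418/23)*163 = 1861134/23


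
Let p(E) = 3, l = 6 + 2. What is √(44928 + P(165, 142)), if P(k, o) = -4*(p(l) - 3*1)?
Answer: 24*√78 ≈ 211.96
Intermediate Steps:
l = 8
P(k, o) = 0 (P(k, o) = -4*(3 - 3*1) = -4*(3 - 3) = -4*0 = 0)
√(44928 + P(165, 142)) = √(44928 + 0) = √44928 = 24*√78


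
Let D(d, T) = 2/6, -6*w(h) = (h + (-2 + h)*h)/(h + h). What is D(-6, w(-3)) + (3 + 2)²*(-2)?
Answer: -149/3 ≈ -49.667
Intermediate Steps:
w(h) = -(h + h*(-2 + h))/(12*h) (w(h) = -(h + (-2 + h)*h)/(6*(h + h)) = -(h + h*(-2 + h))/(6*(2*h)) = -(h + h*(-2 + h))*1/(2*h)/6 = -(h + h*(-2 + h))/(12*h))
D(d, T) = ⅓ (D(d, T) = 2*(⅙) = ⅓)
D(-6, w(-3)) + (3 + 2)²*(-2) = ⅓ + (3 + 2)²*(-2) = ⅓ + 5²*(-2) = ⅓ + 25*(-2) = ⅓ - 50 = -149/3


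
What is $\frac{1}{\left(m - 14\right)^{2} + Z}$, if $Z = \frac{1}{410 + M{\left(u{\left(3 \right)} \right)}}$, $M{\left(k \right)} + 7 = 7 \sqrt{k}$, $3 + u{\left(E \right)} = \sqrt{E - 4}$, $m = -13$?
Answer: $\frac{5118739965133368803}{3731574124683021052661} - \frac{5247200574 i}{3731574124683021052661} + \frac{604726575397 \sqrt{-3 + i}}{7463148249366042105322} + \frac{182284263 i \sqrt{-3 + i}}{7463148249366042105322} \approx 0.0013717 + 1.4083 \cdot 10^{-10} i$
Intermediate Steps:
$u{\left(E \right)} = -3 + \sqrt{-4 + E}$ ($u{\left(E \right)} = -3 + \sqrt{E - 4} = -3 + \sqrt{-4 + E}$)
$M{\left(k \right)} = -7 + 7 \sqrt{k}$
$Z = \frac{1}{403 + 7 \sqrt{-3 + i}}$ ($Z = \frac{1}{410 - \left(7 - 7 \sqrt{-3 + \sqrt{-4 + 3}}\right)} = \frac{1}{410 - \left(7 - 7 \sqrt{-3 + \sqrt{-1}}\right)} = \frac{1}{410 - \left(7 - 7 \sqrt{-3 + i}\right)} = \frac{1}{403 + 7 \sqrt{-3 + i}} \approx 0.0024669 - 7.4844 \cdot 10^{-5} i$)
$\frac{1}{\left(m - 14\right)^{2} + Z} = \frac{1}{\left(-13 - 14\right)^{2} + \frac{1}{403 + 7 \sqrt{-3 + i}}} = \frac{1}{\left(-27\right)^{2} + \frac{1}{403 + 7 \sqrt{-3 + i}}} = \frac{1}{729 + \frac{1}{403 + 7 \sqrt{-3 + i}}}$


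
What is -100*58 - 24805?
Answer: -30605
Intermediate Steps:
-100*58 - 24805 = -5800 - 24805 = -30605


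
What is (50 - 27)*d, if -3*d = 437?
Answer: -10051/3 ≈ -3350.3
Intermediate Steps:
d = -437/3 (d = -1/3*437 = -437/3 ≈ -145.67)
(50 - 27)*d = (50 - 27)*(-437/3) = 23*(-437/3) = -10051/3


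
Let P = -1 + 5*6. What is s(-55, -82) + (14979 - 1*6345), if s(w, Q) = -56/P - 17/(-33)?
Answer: 8261383/957 ≈ 8632.6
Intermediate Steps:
P = 29 (P = -1 + 30 = 29)
s(w, Q) = -1355/957 (s(w, Q) = -56/29 - 17/(-33) = -56*1/29 - 17*(-1/33) = -56/29 + 17/33 = -1355/957)
s(-55, -82) + (14979 - 1*6345) = -1355/957 + (14979 - 1*6345) = -1355/957 + (14979 - 6345) = -1355/957 + 8634 = 8261383/957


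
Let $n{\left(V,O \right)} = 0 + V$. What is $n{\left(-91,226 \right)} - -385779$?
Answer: $385688$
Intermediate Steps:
$n{\left(V,O \right)} = V$
$n{\left(-91,226 \right)} - -385779 = -91 - -385779 = -91 + 385779 = 385688$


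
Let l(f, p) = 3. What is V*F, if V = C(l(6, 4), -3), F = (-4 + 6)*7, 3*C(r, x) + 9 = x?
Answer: -56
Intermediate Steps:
C(r, x) = -3 + x/3
F = 14 (F = 2*7 = 14)
V = -4 (V = -3 + (1/3)*(-3) = -3 - 1 = -4)
V*F = -4*14 = -56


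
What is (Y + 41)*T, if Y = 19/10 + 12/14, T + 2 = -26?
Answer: -6126/5 ≈ -1225.2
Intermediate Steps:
T = -28 (T = -2 - 26 = -28)
Y = 193/70 (Y = 19*(⅒) + 12*(1/14) = 19/10 + 6/7 = 193/70 ≈ 2.7571)
(Y + 41)*T = (193/70 + 41)*(-28) = (3063/70)*(-28) = -6126/5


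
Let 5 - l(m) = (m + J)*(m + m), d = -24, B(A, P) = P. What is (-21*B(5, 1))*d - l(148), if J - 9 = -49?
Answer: 32467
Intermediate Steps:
J = -40 (J = 9 - 49 = -40)
l(m) = 5 - 2*m*(-40 + m) (l(m) = 5 - (m - 40)*(m + m) = 5 - (-40 + m)*2*m = 5 - 2*m*(-40 + m))
(-21*B(5, 1))*d - l(148) = -21*1*(-24) - (5 - 2*148² + 80*148) = -21*(-24) - (5 - 2*21904 + 11840) = 504 - (5 - 43808 + 11840) = 504 - 1*(-31963) = 504 + 31963 = 32467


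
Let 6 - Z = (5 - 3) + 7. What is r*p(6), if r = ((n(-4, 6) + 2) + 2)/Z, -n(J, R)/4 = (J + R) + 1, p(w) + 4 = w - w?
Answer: -32/3 ≈ -10.667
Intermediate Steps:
p(w) = -4 (p(w) = -4 + (w - w) = -4 + 0 = -4)
Z = -3 (Z = 6 - ((5 - 3) + 7) = 6 - (2 + 7) = 6 - 1*9 = 6 - 9 = -3)
n(J, R) = -4 - 4*J - 4*R (n(J, R) = -4*((J + R) + 1) = -4*(1 + J + R) = -4 - 4*J - 4*R)
r = 8/3 (r = (((-4 - 4*(-4) - 4*6) + 2) + 2)/(-3) = (((-4 + 16 - 24) + 2) + 2)*(-⅓) = ((-12 + 2) + 2)*(-⅓) = (-10 + 2)*(-⅓) = -8*(-⅓) = 8/3 ≈ 2.6667)
r*p(6) = (8/3)*(-4) = -32/3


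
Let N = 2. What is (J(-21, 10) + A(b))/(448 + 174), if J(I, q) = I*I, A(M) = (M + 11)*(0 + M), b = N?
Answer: 467/622 ≈ 0.75080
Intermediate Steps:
b = 2
A(M) = M*(11 + M) (A(M) = (11 + M)*M = M*(11 + M))
J(I, q) = I**2
(J(-21, 10) + A(b))/(448 + 174) = ((-21)**2 + 2*(11 + 2))/(448 + 174) = (441 + 2*13)/622 = (441 + 26)*(1/622) = 467*(1/622) = 467/622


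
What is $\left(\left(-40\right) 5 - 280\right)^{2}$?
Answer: $230400$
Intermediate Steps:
$\left(\left(-40\right) 5 - 280\right)^{2} = \left(-200 - 280\right)^{2} = \left(-480\right)^{2} = 230400$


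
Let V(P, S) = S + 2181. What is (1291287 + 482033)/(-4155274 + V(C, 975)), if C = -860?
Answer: -886660/2076059 ≈ -0.42709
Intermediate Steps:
V(P, S) = 2181 + S
(1291287 + 482033)/(-4155274 + V(C, 975)) = (1291287 + 482033)/(-4155274 + (2181 + 975)) = 1773320/(-4155274 + 3156) = 1773320/(-4152118) = 1773320*(-1/4152118) = -886660/2076059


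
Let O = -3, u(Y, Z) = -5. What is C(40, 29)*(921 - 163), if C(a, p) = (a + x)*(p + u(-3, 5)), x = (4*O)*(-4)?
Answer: 1600896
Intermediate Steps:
x = 48 (x = (4*(-3))*(-4) = -12*(-4) = 48)
C(a, p) = (-5 + p)*(48 + a) (C(a, p) = (a + 48)*(p - 5) = (48 + a)*(-5 + p) = (-5 + p)*(48 + a))
C(40, 29)*(921 - 163) = (-240 - 5*40 + 48*29 + 40*29)*(921 - 163) = (-240 - 200 + 1392 + 1160)*758 = 2112*758 = 1600896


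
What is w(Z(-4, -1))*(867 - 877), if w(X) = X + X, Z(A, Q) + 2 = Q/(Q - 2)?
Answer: 100/3 ≈ 33.333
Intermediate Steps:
Z(A, Q) = -2 + Q/(-2 + Q) (Z(A, Q) = -2 + Q/(Q - 2) = -2 + Q/(-2 + Q))
w(X) = 2*X
w(Z(-4, -1))*(867 - 877) = (2*((4 - 1*(-1))/(-2 - 1)))*(867 - 877) = (2*((4 + 1)/(-3)))*(-10) = (2*(-⅓*5))*(-10) = (2*(-5/3))*(-10) = -10/3*(-10) = 100/3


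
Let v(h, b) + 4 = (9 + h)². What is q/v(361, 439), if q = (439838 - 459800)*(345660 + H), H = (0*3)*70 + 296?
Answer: -287748903/5704 ≈ -50447.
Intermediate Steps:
H = 296 (H = 0*70 + 296 = 0 + 296 = 296)
v(h, b) = -4 + (9 + h)²
q = -6905973672 (q = (439838 - 459800)*(345660 + 296) = -19962*345956 = -6905973672)
q/v(361, 439) = -6905973672/(-4 + (9 + 361)²) = -6905973672/(-4 + 370²) = -6905973672/(-4 + 136900) = -6905973672/136896 = -6905973672*1/136896 = -287748903/5704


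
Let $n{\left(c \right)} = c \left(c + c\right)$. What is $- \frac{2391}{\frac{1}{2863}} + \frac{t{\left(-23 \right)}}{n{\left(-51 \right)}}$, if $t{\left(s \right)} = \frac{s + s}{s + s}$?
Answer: $- \frac{35609942465}{5202} \approx -6.8454 \cdot 10^{6}$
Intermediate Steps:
$n{\left(c \right)} = 2 c^{2}$ ($n{\left(c \right)} = c 2 c = 2 c^{2}$)
$t{\left(s \right)} = 1$ ($t{\left(s \right)} = \frac{2 s}{2 s} = 2 s \frac{1}{2 s} = 1$)
$- \frac{2391}{\frac{1}{2863}} + \frac{t{\left(-23 \right)}}{n{\left(-51 \right)}} = - \frac{2391}{\frac{1}{2863}} + 1 \frac{1}{2 \left(-51\right)^{2}} = - 2391 \frac{1}{\frac{1}{2863}} + 1 \frac{1}{2 \cdot 2601} = \left(-2391\right) 2863 + 1 \cdot \frac{1}{5202} = -6845433 + 1 \cdot \frac{1}{5202} = -6845433 + \frac{1}{5202} = - \frac{35609942465}{5202}$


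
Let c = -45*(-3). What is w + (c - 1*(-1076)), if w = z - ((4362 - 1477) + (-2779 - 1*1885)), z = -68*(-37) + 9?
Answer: 5515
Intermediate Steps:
z = 2525 (z = 2516 + 9 = 2525)
w = 4304 (w = 2525 - ((4362 - 1477) + (-2779 - 1*1885)) = 2525 - (2885 + (-2779 - 1885)) = 2525 - (2885 - 4664) = 2525 - 1*(-1779) = 2525 + 1779 = 4304)
c = 135
w + (c - 1*(-1076)) = 4304 + (135 - 1*(-1076)) = 4304 + (135 + 1076) = 4304 + 1211 = 5515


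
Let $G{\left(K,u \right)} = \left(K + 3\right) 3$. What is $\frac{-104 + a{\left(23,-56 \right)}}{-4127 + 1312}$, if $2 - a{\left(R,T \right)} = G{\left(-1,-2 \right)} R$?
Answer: $\frac{48}{563} \approx 0.085258$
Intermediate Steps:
$G{\left(K,u \right)} = 9 + 3 K$ ($G{\left(K,u \right)} = \left(3 + K\right) 3 = 9 + 3 K$)
$a{\left(R,T \right)} = 2 - 6 R$ ($a{\left(R,T \right)} = 2 - \left(9 + 3 \left(-1\right)\right) R = 2 - \left(9 - 3\right) R = 2 - 6 R$)
$\frac{-104 + a{\left(23,-56 \right)}}{-4127 + 1312} = \frac{-104 + \left(2 - 138\right)}{-4127 + 1312} = \frac{-104 + \left(2 - 138\right)}{-2815} = \left(-104 - 136\right) \left(- \frac{1}{2815}\right) = \left(-240\right) \left(- \frac{1}{2815}\right) = \frac{48}{563}$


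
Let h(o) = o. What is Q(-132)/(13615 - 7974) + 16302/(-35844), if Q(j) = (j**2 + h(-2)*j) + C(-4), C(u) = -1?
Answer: 90335541/33699334 ≈ 2.6806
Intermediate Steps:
Q(j) = -1 + j**2 - 2*j (Q(j) = (j**2 - 2*j) - 1 = -1 + j**2 - 2*j)
Q(-132)/(13615 - 7974) + 16302/(-35844) = (-1 + (-132)**2 - 2*(-132))/(13615 - 7974) + 16302/(-35844) = (-1 + 17424 + 264)/5641 + 16302*(-1/35844) = 17687*(1/5641) - 2717/5974 = 17687/5641 - 2717/5974 = 90335541/33699334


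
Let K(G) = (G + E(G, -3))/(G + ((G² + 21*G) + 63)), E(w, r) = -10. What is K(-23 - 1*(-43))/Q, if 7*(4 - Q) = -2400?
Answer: 5/156606 ≈ 3.1927e-5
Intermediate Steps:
Q = 2428/7 (Q = 4 - ⅐*(-2400) = 4 + 2400/7 = 2428/7 ≈ 346.86)
K(G) = (-10 + G)/(63 + G² + 22*G) (K(G) = (G - 10)/(G + ((G² + 21*G) + 63)) = (-10 + G)/(G + (63 + G² + 21*G)) = (-10 + G)/(63 + G² + 22*G))
K(-23 - 1*(-43))/Q = ((-10 + (-23 - 1*(-43)))/(63 + (-23 - 1*(-43))² + 22*(-23 - 1*(-43))))/(2428/7) = ((-10 + (-23 + 43))/(63 + (-23 + 43)² + 22*(-23 + 43)))*(7/2428) = ((-10 + 20)/(63 + 20² + 22*20))*(7/2428) = (10/(63 + 400 + 440))*(7/2428) = (10/903)*(7/2428) = 5/156606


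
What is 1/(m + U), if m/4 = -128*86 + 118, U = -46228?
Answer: -1/89788 ≈ -1.1137e-5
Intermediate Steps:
m = -43560 (m = 4*(-128*86 + 118) = 4*(-11008 + 118) = 4*(-10890) = -43560)
1/(m + U) = 1/(-43560 - 46228) = 1/(-89788) = -1/89788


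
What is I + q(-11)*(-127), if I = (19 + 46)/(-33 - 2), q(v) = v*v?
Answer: -107582/7 ≈ -15369.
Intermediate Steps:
q(v) = v**2
I = -13/7 (I = 65/(-35) = 65*(-1/35) = -13/7 ≈ -1.8571)
I + q(-11)*(-127) = -13/7 + (-11)**2*(-127) = -13/7 + 121*(-127) = -13/7 - 15367 = -107582/7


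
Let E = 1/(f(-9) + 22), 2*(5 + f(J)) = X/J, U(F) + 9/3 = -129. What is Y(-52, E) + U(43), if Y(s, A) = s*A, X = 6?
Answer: -3378/25 ≈ -135.12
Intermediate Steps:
U(F) = -132 (U(F) = -3 - 129 = -132)
f(J) = -5 + 3/J (f(J) = -5 + (6/J)/2 = -5 + 3/J)
E = 3/50 (E = 1/((-5 + 3/(-9)) + 22) = 1/((-5 + 3*(-⅑)) + 22) = 1/((-5 - ⅓) + 22) = 1/(-16/3 + 22) = 1/(50/3) = 3/50 ≈ 0.060000)
Y(s, A) = A*s
Y(-52, E) + U(43) = (3/50)*(-52) - 132 = -78/25 - 132 = -3378/25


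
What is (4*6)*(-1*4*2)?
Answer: -192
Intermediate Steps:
(4*6)*(-1*4*2) = 24*(-4*2) = 24*(-8) = -192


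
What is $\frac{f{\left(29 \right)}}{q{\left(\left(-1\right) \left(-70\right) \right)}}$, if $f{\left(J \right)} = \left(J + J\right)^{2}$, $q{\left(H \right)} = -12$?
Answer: $- \frac{841}{3} \approx -280.33$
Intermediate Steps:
$f{\left(J \right)} = 4 J^{2}$ ($f{\left(J \right)} = \left(2 J\right)^{2} = 4 J^{2}$)
$\frac{f{\left(29 \right)}}{q{\left(\left(-1\right) \left(-70\right) \right)}} = \frac{4 \cdot 29^{2}}{-12} = 4 \cdot 841 \left(- \frac{1}{12}\right) = 3364 \left(- \frac{1}{12}\right) = - \frac{841}{3}$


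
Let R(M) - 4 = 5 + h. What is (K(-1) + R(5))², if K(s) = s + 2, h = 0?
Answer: 100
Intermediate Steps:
K(s) = 2 + s
R(M) = 9 (R(M) = 4 + (5 + 0) = 4 + 5 = 9)
(K(-1) + R(5))² = ((2 - 1) + 9)² = (1 + 9)² = 10² = 100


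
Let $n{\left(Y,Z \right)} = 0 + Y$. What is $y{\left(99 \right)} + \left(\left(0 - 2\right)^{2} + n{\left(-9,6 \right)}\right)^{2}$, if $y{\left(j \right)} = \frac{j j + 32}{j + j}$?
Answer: $\frac{14783}{198} \approx 74.662$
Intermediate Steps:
$y{\left(j \right)} = \frac{32 + j^{2}}{2 j}$ ($y{\left(j \right)} = \frac{j^{2} + 32}{2 j} = \left(32 + j^{2}\right) \frac{1}{2 j} = \frac{32 + j^{2}}{2 j}$)
$n{\left(Y,Z \right)} = Y$
$y{\left(99 \right)} + \left(\left(0 - 2\right)^{2} + n{\left(-9,6 \right)}\right)^{2} = \left(\frac{1}{2} \cdot 99 + \frac{16}{99}\right) + \left(\left(0 - 2\right)^{2} - 9\right)^{2} = \left(\frac{99}{2} + 16 \cdot \frac{1}{99}\right) + \left(\left(-2\right)^{2} - 9\right)^{2} = \left(\frac{99}{2} + \frac{16}{99}\right) + \left(4 - 9\right)^{2} = \frac{9833}{198} + \left(-5\right)^{2} = \frac{9833}{198} + 25 = \frac{14783}{198}$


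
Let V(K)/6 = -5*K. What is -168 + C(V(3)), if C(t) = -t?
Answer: -78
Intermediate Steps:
V(K) = -30*K (V(K) = 6*(-5*K) = -30*K)
-168 + C(V(3)) = -168 - (-30)*3 = -168 - 1*(-90) = -168 + 90 = -78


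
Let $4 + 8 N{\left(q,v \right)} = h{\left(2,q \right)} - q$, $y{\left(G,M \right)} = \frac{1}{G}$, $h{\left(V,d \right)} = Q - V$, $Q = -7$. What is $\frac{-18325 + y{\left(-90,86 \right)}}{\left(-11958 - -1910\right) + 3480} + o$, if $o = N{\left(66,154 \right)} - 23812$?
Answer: $- \frac{14079937499}{591120} \approx -23819.0$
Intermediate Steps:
$h{\left(V,d \right)} = -7 - V$
$N{\left(q,v \right)} = - \frac{13}{8} - \frac{q}{8}$ ($N{\left(q,v \right)} = - \frac{1}{2} + \frac{\left(-7 - 2\right) - q}{8} = - \frac{1}{2} + \frac{-9 - q}{8} = - \frac{1}{2} - \left(\frac{9}{8} + \frac{q}{8}\right) = - \frac{13}{8} - \frac{q}{8}$)
$o = - \frac{190575}{8}$ ($o = \left(- \frac{13}{8} - \frac{33}{4}\right) - 23812 = - \frac{79}{8} - 23812 = - \frac{190575}{8} \approx -23822.0$)
$\frac{-18325 + y{\left(-90,86 \right)}}{\left(-11958 - -1910\right) + 3480} + o = \frac{-18325 + \frac{1}{-90}}{\left(-11958 - -1910\right) + 3480} - \frac{190575}{8} = \frac{-18325 - \frac{1}{90}}{\left(-11958 + 1910\right) + 3480} - \frac{190575}{8} = - \frac{1649251}{90 \left(-10048 + 3480\right)} - \frac{190575}{8} = - \frac{1649251}{90 \left(-6568\right)} - \frac{190575}{8} = \left(- \frac{1649251}{90}\right) \left(- \frac{1}{6568}\right) - \frac{190575}{8} = \frac{1649251}{591120} - \frac{190575}{8} = - \frac{14079937499}{591120}$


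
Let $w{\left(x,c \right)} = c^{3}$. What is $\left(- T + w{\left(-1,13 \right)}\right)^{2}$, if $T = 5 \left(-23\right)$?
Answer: $5345344$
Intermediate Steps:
$T = -115$
$\left(- T + w{\left(-1,13 \right)}\right)^{2} = \left(\left(-1\right) \left(-115\right) + 13^{3}\right)^{2} = \left(115 + 2197\right)^{2} = 2312^{2} = 5345344$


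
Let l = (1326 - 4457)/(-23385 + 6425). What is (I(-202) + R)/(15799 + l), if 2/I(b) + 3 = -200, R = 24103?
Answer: 27661234240/18131565571 ≈ 1.5256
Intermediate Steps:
l = 3131/16960 (l = -3131/(-16960) = -3131*(-1/16960) = 3131/16960 ≈ 0.18461)
I(b) = -2/203 (I(b) = 2/(-3 - 200) = 2/(-203) = 2*(-1/203) = -2/203)
(I(-202) + R)/(15799 + l) = (-2/203 + 24103)/(15799 + 3131/16960) = 4892907/(203*(267954171/16960)) = (4892907/203)*(16960/267954171) = 27661234240/18131565571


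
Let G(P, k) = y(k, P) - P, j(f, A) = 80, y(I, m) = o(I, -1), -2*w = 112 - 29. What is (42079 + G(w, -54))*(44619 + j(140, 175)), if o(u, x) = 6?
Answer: 3766024847/2 ≈ 1.8830e+9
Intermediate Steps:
w = -83/2 (w = -(112 - 29)/2 = -1/2*83 = -83/2 ≈ -41.500)
y(I, m) = 6
G(P, k) = 6 - P
(42079 + G(w, -54))*(44619 + j(140, 175)) = (42079 + (6 - 1*(-83/2)))*(44619 + 80) = (42079 + (6 + 83/2))*44699 = (42079 + 95/2)*44699 = (84253/2)*44699 = 3766024847/2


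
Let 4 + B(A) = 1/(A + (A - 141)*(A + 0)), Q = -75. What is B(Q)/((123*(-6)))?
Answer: 64499/11900250 ≈ 0.0054200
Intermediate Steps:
B(A) = -4 + 1/(A + A*(-141 + A)) (B(A) = -4 + 1/(A + (A - 141)*(A + 0)) = -4 + 1/(A + (-141 + A)*A) = -4 + 1/(A + A*(-141 + A)))
B(Q)/((123*(-6))) = ((1 - 4*(-75)² + 560*(-75))/((-75)*(-140 - 75)))/((123*(-6))) = -1/75*(1 - 4*5625 - 42000)/(-215)/(-738) = -1/75*(-1/215)*(1 - 22500 - 42000)*(-1/738) = -1/75*(-1/215)*(-64499)*(-1/738) = -64499/16125*(-1/738) = 64499/11900250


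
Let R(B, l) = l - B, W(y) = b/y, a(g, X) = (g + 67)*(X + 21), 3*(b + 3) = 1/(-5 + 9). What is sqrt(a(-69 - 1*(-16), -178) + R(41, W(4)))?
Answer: I*sqrt(322521)/12 ≈ 47.326*I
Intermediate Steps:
b = -35/12 (b = -3 + 1/(3*(-5 + 9)) = -3 + (1/3)/4 = -3 + (1/3)*(1/4) = -3 + 1/12 = -35/12 ≈ -2.9167)
a(g, X) = (21 + X)*(67 + g) (a(g, X) = (67 + g)*(21 + X) = (21 + X)*(67 + g))
W(y) = -35/(12*y)
sqrt(a(-69 - 1*(-16), -178) + R(41, W(4))) = sqrt((1407 + 21*(-69 - 1*(-16)) + 67*(-178) - 178*(-69 - 1*(-16))) + (-35/12/4 - 1*41)) = sqrt((1407 + 21*(-69 + 16) - 11926 - 178*(-69 + 16)) + (-35/12*1/4 - 41)) = sqrt((1407 + 21*(-53) - 11926 - 178*(-53)) + (-35/48 - 41)) = sqrt((1407 - 1113 - 11926 + 9434) - 2003/48) = sqrt(-2198 - 2003/48) = sqrt(-107507/48) = I*sqrt(322521)/12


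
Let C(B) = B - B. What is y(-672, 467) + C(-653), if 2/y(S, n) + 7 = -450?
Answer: -2/457 ≈ -0.0043764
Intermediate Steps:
y(S, n) = -2/457 (y(S, n) = 2/(-7 - 450) = 2/(-457) = 2*(-1/457) = -2/457)
C(B) = 0
y(-672, 467) + C(-653) = -2/457 + 0 = -2/457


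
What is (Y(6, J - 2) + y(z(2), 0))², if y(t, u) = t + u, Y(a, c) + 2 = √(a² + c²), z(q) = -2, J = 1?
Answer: (4 - √37)² ≈ 4.3379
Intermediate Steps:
Y(a, c) = -2 + √(a² + c²)
(Y(6, J - 2) + y(z(2), 0))² = ((-2 + √(6² + (1 - 2)²)) + (-2 + 0))² = ((-2 + √(36 + (-1)²)) - 2)² = ((-2 + √(36 + 1)) - 2)² = ((-2 + √37) - 2)² = (-4 + √37)²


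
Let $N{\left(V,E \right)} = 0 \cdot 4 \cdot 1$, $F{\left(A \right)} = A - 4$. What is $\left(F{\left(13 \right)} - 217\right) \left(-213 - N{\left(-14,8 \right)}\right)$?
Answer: $44304$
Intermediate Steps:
$F{\left(A \right)} = -4 + A$
$N{\left(V,E \right)} = 0$ ($N{\left(V,E \right)} = 0 \cdot 1 = 0$)
$\left(F{\left(13 \right)} - 217\right) \left(-213 - N{\left(-14,8 \right)}\right) = \left(\left(-4 + 13\right) - 217\right) \left(-213 - 0\right) = \left(9 - 217\right) \left(-213 + 0\right) = \left(-208\right) \left(-213\right) = 44304$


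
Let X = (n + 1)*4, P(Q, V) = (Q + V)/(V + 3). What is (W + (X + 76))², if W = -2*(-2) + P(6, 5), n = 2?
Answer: 558009/64 ≈ 8718.9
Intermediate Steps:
P(Q, V) = (Q + V)/(3 + V)
W = 43/8 (W = -2*(-2) + (6 + 5)/(3 + 5) = 4 + 11/8 = 43/8 ≈ 5.3750)
X = 12 (X = (2 + 1)*4 = 3*4 = 12)
(W + (X + 76))² = (43/8 + (12 + 76))² = (43/8 + 88)² = (747/8)² = 558009/64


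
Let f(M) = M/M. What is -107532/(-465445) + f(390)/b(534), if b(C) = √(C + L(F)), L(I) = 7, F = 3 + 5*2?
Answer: 107532/465445 + √541/541 ≈ 0.27402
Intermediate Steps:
F = 13 (F = 3 + 10 = 13)
f(M) = 1
b(C) = √(7 + C) (b(C) = √(C + 7) = √(7 + C))
-107532/(-465445) + f(390)/b(534) = -107532/(-465445) + 1/√(7 + 534) = -107532*(-1/465445) + 1/√541 = 107532/465445 + 1*(√541/541) = 107532/465445 + √541/541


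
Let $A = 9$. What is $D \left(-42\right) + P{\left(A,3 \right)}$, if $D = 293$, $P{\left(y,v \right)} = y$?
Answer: $-12297$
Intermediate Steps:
$D \left(-42\right) + P{\left(A,3 \right)} = 293 \left(-42\right) + 9 = -12306 + 9 = -12297$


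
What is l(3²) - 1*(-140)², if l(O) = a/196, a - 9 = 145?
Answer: -274389/14 ≈ -19599.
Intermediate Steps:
a = 154 (a = 9 + 145 = 154)
l(O) = 11/14 (l(O) = 154/196 = 154*(1/196) = 11/14)
l(3²) - 1*(-140)² = 11/14 - 1*(-140)² = 11/14 - 1*19600 = 11/14 - 19600 = -274389/14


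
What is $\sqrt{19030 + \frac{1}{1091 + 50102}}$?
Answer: $\frac{\sqrt{49872363479663}}{51193} \approx 137.95$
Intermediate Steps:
$\sqrt{19030 + \frac{1}{1091 + 50102}} = \sqrt{19030 + \frac{1}{51193}} = \sqrt{\frac{974202791}{51193}} = \frac{\sqrt{49872363479663}}{51193}$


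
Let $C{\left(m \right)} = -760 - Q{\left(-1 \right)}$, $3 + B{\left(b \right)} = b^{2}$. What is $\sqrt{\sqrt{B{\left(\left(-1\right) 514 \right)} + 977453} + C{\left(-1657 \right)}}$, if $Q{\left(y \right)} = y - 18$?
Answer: $\sqrt{-741 + \sqrt{1241646}} \approx 19.321$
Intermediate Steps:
$Q{\left(y \right)} = -18 + y$
$B{\left(b \right)} = -3 + b^{2}$
$C{\left(m \right)} = -741$ ($C{\left(m \right)} = -760 - \left(-18 - 1\right) = -760 - -19 = -760 + 19 = -741$)
$\sqrt{\sqrt{B{\left(\left(-1\right) 514 \right)} + 977453} + C{\left(-1657 \right)}} = \sqrt{\sqrt{\left(-3 + \left(\left(-1\right) 514\right)^{2}\right) + 977453} - 741} = \sqrt{\sqrt{\left(-3 + \left(-514\right)^{2}\right) + 977453} - 741} = \sqrt{\sqrt{\left(-3 + 264196\right) + 977453} - 741} = \sqrt{\sqrt{264193 + 977453} - 741} = \sqrt{\sqrt{1241646} - 741} = \sqrt{-741 + \sqrt{1241646}}$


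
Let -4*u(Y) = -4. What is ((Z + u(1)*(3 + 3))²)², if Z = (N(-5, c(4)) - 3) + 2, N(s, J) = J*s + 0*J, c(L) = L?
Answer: 50625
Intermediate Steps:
u(Y) = 1 (u(Y) = -¼*(-4) = 1)
N(s, J) = J*s (N(s, J) = J*s + 0 = J*s)
Z = -21 (Z = (4*(-5) - 3) + 2 = (-20 - 3) + 2 = -23 + 2 = -21)
((Z + u(1)*(3 + 3))²)² = ((-21 + 1*(3 + 3))²)² = ((-21 + 1*6)²)² = ((-21 + 6)²)² = ((-15)²)² = 225² = 50625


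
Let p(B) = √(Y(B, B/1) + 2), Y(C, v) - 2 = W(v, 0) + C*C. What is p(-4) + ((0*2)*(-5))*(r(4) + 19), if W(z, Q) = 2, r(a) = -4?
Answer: √22 ≈ 4.6904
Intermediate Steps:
Y(C, v) = 4 + C² (Y(C, v) = 2 + (2 + C*C) = 2 + (2 + C²) = 4 + C²)
p(B) = √(6 + B²) (p(B) = √((4 + B²) + 2) = √(6 + B²))
p(-4) + ((0*2)*(-5))*(r(4) + 19) = √(6 + (-4)²) + ((0*2)*(-5))*(-4 + 19) = √(6 + 16) + (0*(-5))*15 = √22 + 0*15 = √22 + 0 = √22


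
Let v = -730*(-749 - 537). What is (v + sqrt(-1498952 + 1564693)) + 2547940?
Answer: 3486720 + 13*sqrt(389) ≈ 3.4870e+6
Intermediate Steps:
v = 938780 (v = -730*(-1286) = 938780)
(v + sqrt(-1498952 + 1564693)) + 2547940 = (938780 + sqrt(-1498952 + 1564693)) + 2547940 = (938780 + sqrt(65741)) + 2547940 = (938780 + 13*sqrt(389)) + 2547940 = 3486720 + 13*sqrt(389)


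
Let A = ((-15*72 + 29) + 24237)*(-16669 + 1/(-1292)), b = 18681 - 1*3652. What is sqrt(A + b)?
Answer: I*sqrt(161281125654058)/646 ≈ 19659.0*I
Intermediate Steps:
b = 15029 (b = 18681 - 3652 = 15029)
A = -249670893957/646 (A = ((-1080 + 29) + 24237)*(-16669 - 1/1292) = (-1051 + 24237)*(-21536349/1292) = 23186*(-21536349/1292) = -249670893957/646 ≈ -3.8649e+8)
sqrt(A + b) = sqrt(-249670893957/646 + 15029) = sqrt(-249661185223/646) = I*sqrt(161281125654058)/646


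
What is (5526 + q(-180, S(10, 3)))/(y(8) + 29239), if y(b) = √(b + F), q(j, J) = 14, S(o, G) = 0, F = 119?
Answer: 80992030/427459497 - 2770*√127/427459497 ≈ 0.18940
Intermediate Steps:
y(b) = √(119 + b) (y(b) = √(b + 119) = √(119 + b))
(5526 + q(-180, S(10, 3)))/(y(8) + 29239) = (5526 + 14)/(√(119 + 8) + 29239) = 5540/(√127 + 29239) = 5540/(29239 + √127)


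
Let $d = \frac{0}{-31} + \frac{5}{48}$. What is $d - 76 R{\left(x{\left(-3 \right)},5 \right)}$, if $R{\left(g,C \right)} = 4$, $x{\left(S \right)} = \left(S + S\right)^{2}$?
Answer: $- \frac{14587}{48} \approx -303.9$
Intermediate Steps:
$x{\left(S \right)} = 4 S^{2}$ ($x{\left(S \right)} = \left(2 S\right)^{2} = 4 S^{2}$)
$d = \frac{5}{48}$ ($d = 0 \left(- \frac{1}{31}\right) + 5 \cdot \frac{1}{48} = 0 + \frac{5}{48} = \frac{5}{48} \approx 0.10417$)
$d - 76 R{\left(x{\left(-3 \right)},5 \right)} = \frac{5}{48} - 304 = - \frac{14587}{48}$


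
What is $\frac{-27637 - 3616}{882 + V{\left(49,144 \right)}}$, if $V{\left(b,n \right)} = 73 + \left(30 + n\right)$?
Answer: $- \frac{31253}{1129} \approx -27.682$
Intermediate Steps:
$V{\left(b,n \right)} = 103 + n$
$\frac{-27637 - 3616}{882 + V{\left(49,144 \right)}} = \frac{-27637 - 3616}{882 + \left(103 + 144\right)} = - \frac{31253}{882 + 247} = - \frac{31253}{1129}$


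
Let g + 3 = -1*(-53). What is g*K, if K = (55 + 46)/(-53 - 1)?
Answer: -2525/27 ≈ -93.519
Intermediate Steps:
g = 50 (g = -3 - 1*(-53) = -3 + 53 = 50)
K = -101/54 (K = 101/(-54) = 101*(-1/54) = -101/54 ≈ -1.8704)
g*K = 50*(-101/54) = -2525/27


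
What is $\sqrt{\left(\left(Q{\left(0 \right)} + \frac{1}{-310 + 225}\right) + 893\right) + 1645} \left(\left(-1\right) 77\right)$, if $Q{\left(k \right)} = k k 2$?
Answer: $- \frac{77 \sqrt{18336965}}{85} \approx -3879.1$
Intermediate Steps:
$Q{\left(k \right)} = 2 k^{2}$ ($Q{\left(k \right)} = k^{2} \cdot 2 = 2 k^{2}$)
$\sqrt{\left(\left(Q{\left(0 \right)} + \frac{1}{-310 + 225}\right) + 893\right) + 1645} \left(\left(-1\right) 77\right) = \sqrt{\left(\left(2 \cdot 0^{2} + \frac{1}{-310 + 225}\right) + 893\right) + 1645} \left(\left(-1\right) 77\right) = \sqrt{\left(\left(2 \cdot 0 + \frac{1}{-85}\right) + 893\right) + 1645} \left(-77\right) = \sqrt{\left(\left(0 - \frac{1}{85}\right) + 893\right) + 1645} \left(-77\right) = \sqrt{\left(- \frac{1}{85} + 893\right) + 1645} \left(-77\right) = \sqrt{\frac{75904}{85} + 1645} \left(-77\right) = \sqrt{\frac{215729}{85}} \left(-77\right) = \frac{\sqrt{18336965}}{85} \left(-77\right) = - \frac{77 \sqrt{18336965}}{85}$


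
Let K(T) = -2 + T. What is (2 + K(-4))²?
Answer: 16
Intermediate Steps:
(2 + K(-4))² = (2 + (-2 - 4))² = (2 - 6)² = (-4)² = 16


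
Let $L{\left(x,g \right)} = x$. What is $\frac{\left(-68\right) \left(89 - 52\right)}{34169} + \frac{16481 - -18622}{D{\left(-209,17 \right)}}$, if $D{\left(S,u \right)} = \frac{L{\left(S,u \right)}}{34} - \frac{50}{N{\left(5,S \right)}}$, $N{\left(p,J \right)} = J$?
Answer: $- \frac{8523286520338}{1434448789} \approx -5941.9$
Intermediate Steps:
$D{\left(S,u \right)} = - \frac{50}{S} + \frac{S}{34}$ ($D{\left(S,u \right)} = \frac{S}{34} - \frac{50}{S} = - \frac{50}{S} + \frac{S}{34}$)
$\frac{\left(-68\right) \left(89 - 52\right)}{34169} + \frac{16481 - -18622}{D{\left(-209,17 \right)}} = \frac{\left(-68\right) \left(89 - 52\right)}{34169} + \frac{16481 - -18622}{- \frac{50}{-209} + \frac{1}{34} \left(-209\right)} = \left(-68\right) 37 \cdot \frac{1}{34169} + \frac{16481 + 18622}{\left(-50\right) \left(- \frac{1}{209}\right) - \frac{209}{34}} = \left(-2516\right) \frac{1}{34169} + \frac{35103}{\frac{50}{209} - \frac{209}{34}} = - \frac{2516}{34169} + \frac{35103}{- \frac{41981}{7106}} = - \frac{2516}{34169} + 35103 \left(- \frac{7106}{41981}\right) = - \frac{2516}{34169} - \frac{249441918}{41981} = - \frac{8523286520338}{1434448789}$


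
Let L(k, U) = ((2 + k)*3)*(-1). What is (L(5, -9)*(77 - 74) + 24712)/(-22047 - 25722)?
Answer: -24649/47769 ≈ -0.51600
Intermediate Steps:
L(k, U) = -6 - 3*k (L(k, U) = (6 + 3*k)*(-1) = -6 - 3*k)
(L(5, -9)*(77 - 74) + 24712)/(-22047 - 25722) = ((-6 - 3*5)*(77 - 74) + 24712)/(-22047 - 25722) = ((-6 - 15)*3 + 24712)/(-47769) = (-21*3 + 24712)*(-1/47769) = (-63 + 24712)*(-1/47769) = 24649*(-1/47769) = -24649/47769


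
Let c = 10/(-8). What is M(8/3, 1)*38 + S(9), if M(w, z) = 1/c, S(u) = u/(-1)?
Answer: -197/5 ≈ -39.400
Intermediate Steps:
S(u) = -u (S(u) = u*(-1) = -u)
c = -5/4 (c = 10*(-1/8) = -5/4 ≈ -1.2500)
M(w, z) = -4/5 (M(w, z) = 1/(-5/4) = -4/5)
M(8/3, 1)*38 + S(9) = -4/5*38 - 1*9 = -152/5 - 9 = -197/5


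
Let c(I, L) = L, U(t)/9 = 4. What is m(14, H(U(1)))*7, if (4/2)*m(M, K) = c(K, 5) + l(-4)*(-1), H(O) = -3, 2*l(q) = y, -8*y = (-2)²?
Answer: 147/8 ≈ 18.375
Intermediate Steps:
y = -½ (y = -⅛*(-2)² = -⅛*4 = -½ ≈ -0.50000)
l(q) = -¼ (l(q) = (½)*(-½) = -¼)
U(t) = 36 (U(t) = 9*4 = 36)
m(M, K) = 21/8 (m(M, K) = (5 - ¼*(-1))/2 = (5 + ¼)/2 = (½)*(21/4) = 21/8)
m(14, H(U(1)))*7 = (21/8)*7 = 147/8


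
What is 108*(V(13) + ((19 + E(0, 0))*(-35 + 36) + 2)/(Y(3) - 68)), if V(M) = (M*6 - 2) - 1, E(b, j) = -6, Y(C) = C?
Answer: 104976/13 ≈ 8075.1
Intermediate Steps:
V(M) = -3 + 6*M (V(M) = (6*M - 2) - 1 = (-2 + 6*M) - 1 = -3 + 6*M)
108*(V(13) + ((19 + E(0, 0))*(-35 + 36) + 2)/(Y(3) - 68)) = 108*((-3 + 6*13) + ((19 - 6)*(-35 + 36) + 2)/(3 - 68)) = 108*((-3 + 78) + (13*1 + 2)/(-65)) = 108*(75 + (13 + 2)*(-1/65)) = 108*(75 + 15*(-1/65)) = 108*(75 - 3/13) = 108*(972/13) = 104976/13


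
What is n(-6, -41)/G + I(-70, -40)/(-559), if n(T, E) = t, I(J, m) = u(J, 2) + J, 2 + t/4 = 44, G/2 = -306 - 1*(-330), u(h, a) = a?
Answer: 4049/1118 ≈ 3.6216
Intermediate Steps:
G = 48 (G = 2*(-306 - 1*(-330)) = 2*(-306 + 330) = 2*24 = 48)
t = 168 (t = -8 + 4*44 = -8 + 176 = 168)
I(J, m) = 2 + J
n(T, E) = 168
n(-6, -41)/G + I(-70, -40)/(-559) = 168/48 + (2 - 70)/(-559) = 168*(1/48) - 68*(-1/559) = 7/2 + 68/559 = 4049/1118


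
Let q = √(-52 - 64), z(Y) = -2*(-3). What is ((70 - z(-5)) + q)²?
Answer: 3980 + 256*I*√29 ≈ 3980.0 + 1378.6*I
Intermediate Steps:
z(Y) = 6
q = 2*I*√29 (q = √(-116) = 2*I*√29 ≈ 10.77*I)
((70 - z(-5)) + q)² = ((70 - 1*6) + 2*I*√29)² = ((70 - 6) + 2*I*√29)² = (64 + 2*I*√29)²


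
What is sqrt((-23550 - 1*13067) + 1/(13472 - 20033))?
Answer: I*sqrt(240244138)/81 ≈ 191.36*I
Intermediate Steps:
sqrt((-23550 - 1*13067) + 1/(13472 - 20033)) = sqrt((-23550 - 13067) + 1/(-6561)) = sqrt(-36617 - 1/6561) = sqrt(-240244138/6561) = I*sqrt(240244138)/81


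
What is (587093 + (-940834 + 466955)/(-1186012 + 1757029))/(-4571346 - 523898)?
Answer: -167619804851/1454735471574 ≈ -0.11522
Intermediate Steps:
(587093 + (-940834 + 466955)/(-1186012 + 1757029))/(-4571346 - 523898) = (587093 - 473879/571017)/(-5095244) = (587093 - 473879*1/571017)*(-1/5095244) = (587093 - 473879/571017)*(-1/5095244) = (335239609702/571017)*(-1/5095244) = -167619804851/1454735471574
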